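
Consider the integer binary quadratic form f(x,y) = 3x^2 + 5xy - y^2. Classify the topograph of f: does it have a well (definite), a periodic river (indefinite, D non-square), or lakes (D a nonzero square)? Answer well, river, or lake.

D = b²−4ac = 5² − 4·3·(-1) = 37
D > 0 non-square ⇒ indefinite ⇒ periodic river

river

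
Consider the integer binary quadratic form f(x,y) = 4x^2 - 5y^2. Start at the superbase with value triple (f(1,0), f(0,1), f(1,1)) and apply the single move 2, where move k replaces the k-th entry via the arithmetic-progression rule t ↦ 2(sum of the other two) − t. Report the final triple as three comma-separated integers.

start (4,-5,-1) = (f(1,0),f(0,1),f(1,1))
replace slot 2: 2·(4+(-1)) − (-5) = 11 → (4,11,-1)

4,11,-1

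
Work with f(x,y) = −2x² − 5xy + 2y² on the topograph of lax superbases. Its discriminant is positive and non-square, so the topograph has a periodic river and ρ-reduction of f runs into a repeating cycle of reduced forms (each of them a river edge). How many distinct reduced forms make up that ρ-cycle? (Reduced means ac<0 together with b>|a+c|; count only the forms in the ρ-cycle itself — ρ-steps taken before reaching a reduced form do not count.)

D = 41, ⌊√D⌋ = 6
descent: ρ → (2,5,-2)  [lands on river]
river: ρ → (-2,3,4)
river: ρ → (4,5,-1)
river: ρ → (-1,5,4)
river: ρ → (4,3,-2)
river: ρ → (-2,5,2)
river: ρ → (2,3,-4)
river: ρ → (-4,5,1)
river: ρ → (1,5,-4)
river: ρ → (-4,3,2)
ρ-cycle length = 10 (tail of 1 descent step not counted)

10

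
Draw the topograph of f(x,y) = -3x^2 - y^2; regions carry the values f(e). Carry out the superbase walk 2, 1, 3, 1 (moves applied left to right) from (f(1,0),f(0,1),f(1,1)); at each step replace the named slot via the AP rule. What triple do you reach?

start (-3,-1,-4) = (f(1,0),f(0,1),f(1,1))
replace slot 2: 2·((-3)+(-4)) − (-1) = -13 → (-3,-13,-4)
replace slot 1: 2·((-13)+(-4)) − (-3) = -31 → (-31,-13,-4)
replace slot 3: 2·((-31)+(-13)) − (-4) = -84 → (-31,-13,-84)
replace slot 1: 2·((-13)+(-84)) − (-31) = -163 → (-163,-13,-84)

-163,-13,-84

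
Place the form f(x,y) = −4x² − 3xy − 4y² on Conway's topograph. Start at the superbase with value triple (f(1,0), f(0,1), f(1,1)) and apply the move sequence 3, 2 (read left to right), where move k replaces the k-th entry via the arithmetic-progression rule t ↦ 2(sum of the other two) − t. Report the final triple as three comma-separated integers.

start (-4,-4,-11) = (f(1,0),f(0,1),f(1,1))
replace slot 3: 2·((-4)+(-4)) − (-11) = -5 → (-4,-4,-5)
replace slot 2: 2·((-4)+(-5)) − (-4) = -14 → (-4,-14,-5)

-4,-14,-5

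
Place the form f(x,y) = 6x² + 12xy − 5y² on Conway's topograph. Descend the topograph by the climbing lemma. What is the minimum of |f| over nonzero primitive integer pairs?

river: ρ → (-5,8,10)
river: ρ → (10,12,-3)
river: ρ → (-3,12,10)
river: ρ → (10,8,-5)
river: ρ → (-5,12,6)
river: ρ → (6,12,-5)
closes: descent 0, river 6
min |a| on river = 3

3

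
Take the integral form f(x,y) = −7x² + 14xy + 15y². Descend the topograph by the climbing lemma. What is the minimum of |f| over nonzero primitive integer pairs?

river: ρ → (15,16,-6)
river: ρ → (-6,20,9)
river: ρ → (9,16,-10)
river: ρ → (-10,24,1)
river: ρ → (1,24,-10)
river: ρ → (-10,16,9)
river: ρ → (9,20,-6)
river: ρ → (-6,16,15)
river: ρ → (15,14,-7)
river: ρ → (-7,14,15)
closes: descent 0, river 10
min |a| on river = 1

1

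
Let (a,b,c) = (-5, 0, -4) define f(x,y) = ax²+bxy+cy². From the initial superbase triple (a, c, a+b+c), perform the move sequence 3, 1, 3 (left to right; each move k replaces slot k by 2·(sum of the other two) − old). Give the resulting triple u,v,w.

start (-5,-4,-9) = (f(1,0),f(0,1),f(1,1))
replace slot 3: 2·((-5)+(-4)) − (-9) = -9 → (-5,-4,-9)
replace slot 1: 2·((-4)+(-9)) − (-5) = -21 → (-21,-4,-9)
replace slot 3: 2·((-21)+(-4)) − (-9) = -41 → (-21,-4,-41)

-21,-4,-41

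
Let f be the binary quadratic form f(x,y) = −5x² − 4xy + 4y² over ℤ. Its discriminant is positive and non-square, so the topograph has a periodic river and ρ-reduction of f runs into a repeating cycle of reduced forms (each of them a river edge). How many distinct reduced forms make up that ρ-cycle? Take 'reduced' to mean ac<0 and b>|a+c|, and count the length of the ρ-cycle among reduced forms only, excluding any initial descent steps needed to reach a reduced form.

D = 96, ⌊√D⌋ = 9
descent: ρ → (4,4,-5)  [lands on river]
river: ρ → (-5,6,3)
river: ρ → (3,6,-5)
river: ρ → (-5,4,4)
ρ-cycle length = 4 (tail of 1 descent step not counted)

4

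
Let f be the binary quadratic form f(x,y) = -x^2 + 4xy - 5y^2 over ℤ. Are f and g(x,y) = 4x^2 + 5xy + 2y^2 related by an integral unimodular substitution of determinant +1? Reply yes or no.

D₁ = -4, D₂ = -7
discriminants differ ⇒ not SL₂(ℤ)-equivalent

no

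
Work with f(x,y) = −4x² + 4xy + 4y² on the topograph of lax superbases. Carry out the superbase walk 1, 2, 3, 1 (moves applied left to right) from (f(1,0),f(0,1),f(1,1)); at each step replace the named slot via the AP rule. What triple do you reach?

start (-4,4,4) = (f(1,0),f(0,1),f(1,1))
replace slot 1: 2·(4+4) − (-4) = 20 → (20,4,4)
replace slot 2: 2·(20+4) − 4 = 44 → (20,44,4)
replace slot 3: 2·(20+44) − 4 = 124 → (20,44,124)
replace slot 1: 2·(44+124) − 20 = 316 → (316,44,124)

316,44,124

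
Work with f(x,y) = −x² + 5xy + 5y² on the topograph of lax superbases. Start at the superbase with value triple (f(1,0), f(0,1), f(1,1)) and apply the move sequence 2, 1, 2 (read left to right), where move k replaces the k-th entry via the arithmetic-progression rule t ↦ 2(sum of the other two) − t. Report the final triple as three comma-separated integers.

start (-1,5,9) = (f(1,0),f(0,1),f(1,1))
replace slot 2: 2·((-1)+9) − 5 = 11 → (-1,11,9)
replace slot 1: 2·(11+9) − (-1) = 41 → (41,11,9)
replace slot 2: 2·(41+9) − 11 = 89 → (41,89,9)

41,89,9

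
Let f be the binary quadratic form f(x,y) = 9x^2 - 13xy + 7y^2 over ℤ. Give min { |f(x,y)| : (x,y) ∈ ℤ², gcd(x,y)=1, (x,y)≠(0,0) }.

translate: b→5 (≡-13 mod 18), so (9,-13,7)→(9,5,3)
flip: (9,5,3)→(3,-5,9)
translate: b→1 (≡-5 mod 6), so (3,-5,9)→(3,1,7)
reduced (well bottom): (3,1,7) with a≤c, −a<b≤a
well minimum = a = 3

3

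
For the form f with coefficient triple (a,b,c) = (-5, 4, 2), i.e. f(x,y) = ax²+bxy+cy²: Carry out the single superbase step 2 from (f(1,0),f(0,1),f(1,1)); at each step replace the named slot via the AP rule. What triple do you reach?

start (-5,2,1) = (f(1,0),f(0,1),f(1,1))
replace slot 2: 2·((-5)+1) − 2 = -10 → (-5,-10,1)

-5,-10,1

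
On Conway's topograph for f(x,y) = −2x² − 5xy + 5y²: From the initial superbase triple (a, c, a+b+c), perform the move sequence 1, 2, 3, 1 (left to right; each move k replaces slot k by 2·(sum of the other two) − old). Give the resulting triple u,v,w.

start (-2,5,-2) = (f(1,0),f(0,1),f(1,1))
replace slot 1: 2·(5+(-2)) − (-2) = 8 → (8,5,-2)
replace slot 2: 2·(8+(-2)) − 5 = 7 → (8,7,-2)
replace slot 3: 2·(8+7) − (-2) = 32 → (8,7,32)
replace slot 1: 2·(7+32) − 8 = 70 → (70,7,32)

70,7,32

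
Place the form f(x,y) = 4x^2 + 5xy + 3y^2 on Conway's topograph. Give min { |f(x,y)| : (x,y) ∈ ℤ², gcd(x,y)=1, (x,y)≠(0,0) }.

translate: b→-3 (≡5 mod 8), so (4,5,3)→(4,-3,2)
flip: (4,-3,2)→(2,3,4)
translate: b→-1 (≡3 mod 4), so (2,3,4)→(2,-1,3)
reduced (well bottom): (2,-1,3) with a≤c, −a<b≤a
well minimum = a = 2

2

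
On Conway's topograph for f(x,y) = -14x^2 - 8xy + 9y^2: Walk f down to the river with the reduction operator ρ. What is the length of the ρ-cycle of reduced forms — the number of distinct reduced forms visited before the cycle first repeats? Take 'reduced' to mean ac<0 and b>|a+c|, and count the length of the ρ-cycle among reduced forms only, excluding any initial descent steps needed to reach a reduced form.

D = 568, ⌊√D⌋ = 23
descent: ρ → (9,8,-14)  [lands on river]
river: ρ → (-14,20,3)
river: ρ → (3,22,-7)
river: ρ → (-7,20,6)
river: ρ → (6,16,-13)
river: ρ → (-13,10,9)
ρ-cycle length = 6 (tail of 1 descent step not counted)

6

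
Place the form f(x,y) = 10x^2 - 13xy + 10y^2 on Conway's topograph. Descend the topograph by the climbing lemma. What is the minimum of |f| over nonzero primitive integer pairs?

translate: b→7 (≡-13 mod 20), so (10,-13,10)→(10,7,7)
flip: (10,7,7)→(7,-7,10)
translate: b→7 (≡-7 mod 14), so (7,-7,10)→(7,7,10)
reduced (well bottom): (7,7,10) with a≤c, −a<b≤a
well minimum = a = 7

7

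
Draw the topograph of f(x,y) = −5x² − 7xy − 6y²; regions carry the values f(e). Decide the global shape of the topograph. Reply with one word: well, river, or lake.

D = b²−4ac = (-7)² − 4·(-5)·(-6) = -71
D < 0 ⇒ definite ⇒ every region one sign ⇒ single well

well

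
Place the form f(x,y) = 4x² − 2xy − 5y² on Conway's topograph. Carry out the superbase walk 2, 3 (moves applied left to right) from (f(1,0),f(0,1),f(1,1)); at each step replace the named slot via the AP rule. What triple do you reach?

start (4,-5,-3) = (f(1,0),f(0,1),f(1,1))
replace slot 2: 2·(4+(-3)) − (-5) = 7 → (4,7,-3)
replace slot 3: 2·(4+7) − (-3) = 25 → (4,7,25)

4,7,25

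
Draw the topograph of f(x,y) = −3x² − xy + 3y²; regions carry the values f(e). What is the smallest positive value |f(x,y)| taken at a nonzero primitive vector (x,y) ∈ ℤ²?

descent: ρ → (3,1,-3)  [lands on river]
river: ρ → (-3,5,1)
river: ρ → (1,5,-3)
river: ρ → (-3,1,3)
river: ρ → (3,5,-1)
river: ρ → (-1,5,3)
closes: descent 1, river 6
min |a| on river = 1

1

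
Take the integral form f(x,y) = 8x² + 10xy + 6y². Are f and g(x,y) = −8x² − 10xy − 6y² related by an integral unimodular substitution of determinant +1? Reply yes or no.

D₁ = -92, D₂ = -92
f: translate: b→-6 (≡10 mod 16), so (8,10,6)→(8,-6,4)
f: flip: (8,-6,4)→(4,6,8)
f: translate: b→-2 (≡6 mod 8), so (4,6,8)→(4,-2,6)
f: reduced (well bottom): (4,-2,6) with a≤c, −a<b≤a
g is negative-definite; reduce −g:
−g: translate: b→-6 (≡10 mod 16), so (8,10,6)→(8,-6,4)
−g: flip: (8,-6,4)→(4,6,8)
−g: translate: b→-2 (≡6 mod 8), so (4,6,8)→(4,-2,6)
−g: reduced (well bottom): (4,-2,6) with a≤c, −a<b≤a
flip sign back: reduced form of g is (-4,2,-6)
reduced forms (4, -2, 6) vs (-4, 2, -6) ⇒ inequivalent

no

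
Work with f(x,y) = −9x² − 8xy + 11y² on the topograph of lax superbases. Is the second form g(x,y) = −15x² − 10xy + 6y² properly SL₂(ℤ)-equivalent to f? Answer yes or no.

D₁ = 460, D₂ = 460
river cycle of f (length 10): (11, 8, -9), (-9, 10, 10), (10, 10, -9), (-9, 8, 11), (11, 14, -6), (-6, 10, 15), (15, 20, -1), (-1, 20, 15), (15, 10, -6), (-6, 14, 11)
river cycle of g (length 10): (6, 10, -15), (-15, 20, 1), (1, 20, -15), (-15, 10, 6), (6, 14, -11), (-11, 8, 9), (9, 10, -10), (-10, 10, 9), (9, 8, -11), (-11, 14, 6)
cycles differ ⇒ inequivalent

no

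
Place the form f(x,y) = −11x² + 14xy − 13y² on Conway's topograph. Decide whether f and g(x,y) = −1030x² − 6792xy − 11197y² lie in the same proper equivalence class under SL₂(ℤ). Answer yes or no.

D₁ = -376, D₂ = -376
f is negative-definite; reduce −f:
−f: translate: b→8 (≡-14 mod 22), so (11,-14,13)→(11,8,10)
−f: flip: (11,8,10)→(10,-8,11)
−f: reduced (well bottom): (10,-8,11) with a≤c, −a<b≤a
flip sign back: reduced form of f is (-10,8,-11)
g is negative-definite; reduce −g:
−g: translate: b→612 (≡6792 mod 2060), so (1030,6792,11197)→(1030,612,91)
−g: flip: (1030,612,91)→(91,-612,1030)
−g: translate: b→-66 (≡-612 mod 182), so (91,-612,1030)→(91,-66,13)
−g: flip: (91,-66,13)→(13,66,91)
−g: translate: b→-12 (≡66 mod 26), so (13,66,91)→(13,-12,10)
−g: flip: (13,-12,10)→(10,12,13)
−g: translate: b→-8 (≡12 mod 20), so (10,12,13)→(10,-8,11)
−g: reduced (well bottom): (10,-8,11) with a≤c, −a<b≤a
flip sign back: reduced form of g is (-10,8,-11)
reduced forms (-10, 8, -11) vs (-10, 8, -11) ⇒ equivalent

yes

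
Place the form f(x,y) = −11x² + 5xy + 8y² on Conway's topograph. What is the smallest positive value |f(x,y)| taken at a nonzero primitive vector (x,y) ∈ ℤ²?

river: ρ → (8,11,-8)
river: ρ → (-8,5,11)
river: ρ → (11,17,-2)
river: ρ → (-2,19,2)
river: ρ → (2,17,-11)
river: ρ → (-11,5,8)
closes: descent 0, river 6
min |a| on river = 2

2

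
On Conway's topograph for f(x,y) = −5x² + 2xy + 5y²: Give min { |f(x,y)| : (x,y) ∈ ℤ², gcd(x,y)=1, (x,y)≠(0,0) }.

river: ρ → (5,8,-2)
river: ρ → (-2,8,5)
river: ρ → (5,2,-5)
river: ρ → (-5,8,2)
river: ρ → (2,8,-5)
river: ρ → (-5,2,5)
closes: descent 0, river 6
min |a| on river = 2

2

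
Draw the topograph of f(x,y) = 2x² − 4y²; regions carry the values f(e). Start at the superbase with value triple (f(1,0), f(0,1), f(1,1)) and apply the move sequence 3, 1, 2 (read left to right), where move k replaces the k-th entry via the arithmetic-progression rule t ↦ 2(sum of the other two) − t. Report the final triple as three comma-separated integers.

start (2,-4,-2) = (f(1,0),f(0,1),f(1,1))
replace slot 3: 2·(2+(-4)) − (-2) = -2 → (2,-4,-2)
replace slot 1: 2·((-4)+(-2)) − 2 = -14 → (-14,-4,-2)
replace slot 2: 2·((-14)+(-2)) − (-4) = -28 → (-14,-28,-2)

-14,-28,-2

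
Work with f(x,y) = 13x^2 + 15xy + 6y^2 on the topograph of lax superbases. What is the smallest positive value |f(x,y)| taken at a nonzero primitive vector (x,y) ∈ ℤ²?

translate: b→-11 (≡15 mod 26), so (13,15,6)→(13,-11,4)
flip: (13,-11,4)→(4,11,13)
translate: b→3 (≡11 mod 8), so (4,11,13)→(4,3,6)
reduced (well bottom): (4,3,6) with a≤c, −a<b≤a
well minimum = a = 4

4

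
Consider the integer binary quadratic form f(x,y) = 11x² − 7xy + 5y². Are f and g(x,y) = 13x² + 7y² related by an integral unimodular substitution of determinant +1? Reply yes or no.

D₁ = -171, D₂ = -364
discriminants differ ⇒ not SL₂(ℤ)-equivalent

no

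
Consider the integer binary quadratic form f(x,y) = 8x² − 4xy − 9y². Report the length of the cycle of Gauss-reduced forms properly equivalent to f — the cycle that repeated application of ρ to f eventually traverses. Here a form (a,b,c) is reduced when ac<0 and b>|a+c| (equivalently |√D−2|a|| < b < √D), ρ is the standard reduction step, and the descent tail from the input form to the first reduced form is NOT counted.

D = 304, ⌊√D⌋ = 17
descent: ρ → (-9,4,8)  [lands on river]
river: ρ → (8,12,-5)
river: ρ → (-5,8,12)
river: ρ → (12,16,-1)
river: ρ → (-1,16,12)
river: ρ → (12,8,-5)
river: ρ → (-5,12,8)
river: ρ → (8,4,-9)
river: ρ → (-9,14,3)
river: ρ → (3,16,-4)
river: ρ → (-4,16,3)
river: ρ → (3,14,-9)
ρ-cycle length = 12 (tail of 1 descent step not counted)

12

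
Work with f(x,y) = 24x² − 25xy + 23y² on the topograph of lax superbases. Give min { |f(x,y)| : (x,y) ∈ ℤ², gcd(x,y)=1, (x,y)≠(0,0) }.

translate: b→23 (≡-25 mod 48), so (24,-25,23)→(24,23,22)
flip: (24,23,22)→(22,-23,24)
translate: b→21 (≡-23 mod 44), so (22,-23,24)→(22,21,23)
reduced (well bottom): (22,21,23) with a≤c, −a<b≤a
well minimum = a = 22

22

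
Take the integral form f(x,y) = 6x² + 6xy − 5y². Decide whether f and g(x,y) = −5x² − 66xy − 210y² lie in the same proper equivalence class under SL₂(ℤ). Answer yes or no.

D₁ = 156, D₂ = 156
river cycle of f (length 6): (-5, 4, 7), (7, 10, -2), (-2, 10, 7), (7, 4, -5), (-5, 6, 6), (6, 6, -5)
river cycle of g (length 6): (-5, 4, 7), (7, 10, -2), (-2, 10, 7), (7, 4, -5), (-5, 6, 6), (6, 6, -5)
cycles coincide ⇒ equivalent

yes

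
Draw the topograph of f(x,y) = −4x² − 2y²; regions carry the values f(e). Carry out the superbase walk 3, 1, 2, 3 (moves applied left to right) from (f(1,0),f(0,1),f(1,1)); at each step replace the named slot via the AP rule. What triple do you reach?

start (-4,-2,-6) = (f(1,0),f(0,1),f(1,1))
replace slot 3: 2·((-4)+(-2)) − (-6) = -6 → (-4,-2,-6)
replace slot 1: 2·((-2)+(-6)) − (-4) = -12 → (-12,-2,-6)
replace slot 2: 2·((-12)+(-6)) − (-2) = -34 → (-12,-34,-6)
replace slot 3: 2·((-12)+(-34)) − (-6) = -86 → (-12,-34,-86)

-12,-34,-86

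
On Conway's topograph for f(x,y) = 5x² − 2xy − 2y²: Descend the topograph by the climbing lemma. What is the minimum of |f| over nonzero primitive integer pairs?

descent: ρ → (-2,6,1)  [lands on river]
river: ρ → (1,6,-2)
closes: descent 1, river 2
min |a| on river = 1

1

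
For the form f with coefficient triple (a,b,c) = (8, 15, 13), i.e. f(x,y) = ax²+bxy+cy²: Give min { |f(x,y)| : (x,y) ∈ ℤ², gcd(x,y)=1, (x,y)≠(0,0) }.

translate: b→-1 (≡15 mod 16), so (8,15,13)→(8,-1,6)
flip: (8,-1,6)→(6,1,8)
reduced (well bottom): (6,1,8) with a≤c, −a<b≤a
well minimum = a = 6

6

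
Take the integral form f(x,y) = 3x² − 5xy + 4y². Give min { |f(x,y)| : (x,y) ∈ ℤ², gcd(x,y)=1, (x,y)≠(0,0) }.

translate: b→1 (≡-5 mod 6), so (3,-5,4)→(3,1,2)
flip: (3,1,2)→(2,-1,3)
reduced (well bottom): (2,-1,3) with a≤c, −a<b≤a
well minimum = a = 2

2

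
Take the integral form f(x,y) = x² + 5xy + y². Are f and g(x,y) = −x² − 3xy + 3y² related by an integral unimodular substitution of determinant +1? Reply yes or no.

D₁ = 21, D₂ = 21
river cycle of f (length 2): (1, 3, -3), (-3, 3, 1)
river cycle of g (length 2): (3, 3, -1), (-1, 3, 3)
cycles differ ⇒ inequivalent

no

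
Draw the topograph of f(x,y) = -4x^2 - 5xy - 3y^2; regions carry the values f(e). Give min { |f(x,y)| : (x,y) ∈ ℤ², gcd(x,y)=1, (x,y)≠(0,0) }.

translate: b→-3 (≡5 mod 8), so (4,5,3)→(4,-3,2)
flip: (4,-3,2)→(2,3,4)
translate: b→-1 (≡3 mod 4), so (2,3,4)→(2,-1,3)
reduced (well bottom): (2,-1,3) with a≤c, −a<b≤a
well minimum |f| = |-2| = 2 (negative-definite)

2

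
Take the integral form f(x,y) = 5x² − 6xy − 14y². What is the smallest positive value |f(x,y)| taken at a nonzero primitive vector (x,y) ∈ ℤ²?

descent: ρ → (-14,6,5)
descent: ρ → (5,14,-6)  [lands on river]
river: ρ → (-6,10,9)
river: ρ → (9,8,-7)
river: ρ → (-7,6,10)
river: ρ → (10,14,-3)
river: ρ → (-3,16,5)
closes: descent 2, river 6
min |a| on river = 3

3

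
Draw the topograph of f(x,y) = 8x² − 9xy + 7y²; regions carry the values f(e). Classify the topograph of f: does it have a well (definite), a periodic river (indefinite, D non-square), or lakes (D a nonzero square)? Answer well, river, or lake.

D = b²−4ac = (-9)² − 4·8·7 = -143
D < 0 ⇒ definite ⇒ every region one sign ⇒ single well

well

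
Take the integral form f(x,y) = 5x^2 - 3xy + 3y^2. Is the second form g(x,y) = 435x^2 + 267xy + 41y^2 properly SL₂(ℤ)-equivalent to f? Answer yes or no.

D₁ = -51, D₂ = -51
f: flip: (5,-3,3)→(3,3,5)
f: reduced (well bottom): (3,3,5) with a≤c, −a<b≤a
g: flip: (435,267,41)→(41,-267,435)
g: translate: b→-21 (≡-267 mod 82), so (41,-267,435)→(41,-21,3)
g: flip: (41,-21,3)→(3,21,41)
g: translate: b→3 (≡21 mod 6), so (3,21,41)→(3,3,5)
g: reduced (well bottom): (3,3,5) with a≤c, −a<b≤a
reduced forms (3, 3, 5) vs (3, 3, 5) ⇒ equivalent

yes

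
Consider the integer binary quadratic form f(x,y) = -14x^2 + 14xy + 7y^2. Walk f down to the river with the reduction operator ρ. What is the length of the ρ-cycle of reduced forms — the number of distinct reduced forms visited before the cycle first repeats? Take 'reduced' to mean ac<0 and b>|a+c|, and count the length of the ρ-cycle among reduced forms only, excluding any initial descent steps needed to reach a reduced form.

D = 588, ⌊√D⌋ = 24
river: ρ → (7,14,-14)
river: ρ → (-14,14,7)
ρ-cycle length = 2 (tail of 0 descent steps not counted)

2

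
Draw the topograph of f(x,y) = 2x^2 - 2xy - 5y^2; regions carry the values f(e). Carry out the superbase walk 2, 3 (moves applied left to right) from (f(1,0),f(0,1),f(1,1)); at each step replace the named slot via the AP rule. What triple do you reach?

start (2,-5,-5) = (f(1,0),f(0,1),f(1,1))
replace slot 2: 2·(2+(-5)) − (-5) = -1 → (2,-1,-5)
replace slot 3: 2·(2+(-1)) − (-5) = 7 → (2,-1,7)

2,-1,7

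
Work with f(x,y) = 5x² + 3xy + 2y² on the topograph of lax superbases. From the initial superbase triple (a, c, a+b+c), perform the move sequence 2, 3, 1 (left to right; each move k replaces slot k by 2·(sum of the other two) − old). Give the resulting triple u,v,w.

start (5,2,10) = (f(1,0),f(0,1),f(1,1))
replace slot 2: 2·(5+10) − 2 = 28 → (5,28,10)
replace slot 3: 2·(5+28) − 10 = 56 → (5,28,56)
replace slot 1: 2·(28+56) − 5 = 163 → (163,28,56)

163,28,56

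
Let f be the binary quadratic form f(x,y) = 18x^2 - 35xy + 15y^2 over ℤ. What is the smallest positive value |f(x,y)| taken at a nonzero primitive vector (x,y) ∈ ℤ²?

descent: ρ → (15,5,-2)
descent: ρ → (-2,11,3)  [lands on river]
river: ρ → (3,7,-8)
river: ρ → (-8,9,2)
river: ρ → (2,11,-3)
river: ρ → (-3,7,8)
river: ρ → (8,9,-2)
closes: descent 2, river 6
min |a| on river = 2

2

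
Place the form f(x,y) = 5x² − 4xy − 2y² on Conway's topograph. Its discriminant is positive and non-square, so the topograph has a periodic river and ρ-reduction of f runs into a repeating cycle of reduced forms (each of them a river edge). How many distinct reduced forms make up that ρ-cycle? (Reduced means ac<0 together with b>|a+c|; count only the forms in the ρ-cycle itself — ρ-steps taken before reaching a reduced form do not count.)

D = 56, ⌊√D⌋ = 7
descent: ρ → (-2,4,5)  [lands on river]
river: ρ → (5,6,-1)
river: ρ → (-1,6,5)
river: ρ → (5,4,-2)
ρ-cycle length = 4 (tail of 1 descent step not counted)

4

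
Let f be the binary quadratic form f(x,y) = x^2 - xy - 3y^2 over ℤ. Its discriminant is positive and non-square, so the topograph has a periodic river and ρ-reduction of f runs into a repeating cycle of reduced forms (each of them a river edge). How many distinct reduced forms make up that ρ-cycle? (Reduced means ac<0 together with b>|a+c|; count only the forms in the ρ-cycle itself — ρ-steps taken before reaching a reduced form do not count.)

D = 13, ⌊√D⌋ = 3
descent: ρ → (-3,1,1)
descent: ρ → (1,3,-1)  [lands on river]
river: ρ → (-1,3,1)
ρ-cycle length = 2 (tail of 2 descent steps not counted)

2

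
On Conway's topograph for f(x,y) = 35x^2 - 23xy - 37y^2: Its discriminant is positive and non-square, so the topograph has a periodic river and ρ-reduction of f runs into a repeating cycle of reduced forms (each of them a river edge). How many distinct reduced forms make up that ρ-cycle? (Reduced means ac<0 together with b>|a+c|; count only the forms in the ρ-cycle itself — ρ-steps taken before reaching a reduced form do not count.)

D = 5709, ⌊√D⌋ = 75
descent: ρ → (-37,23,35)  [lands on river]
river: ρ → (35,47,-25)
river: ρ → (-25,53,29)
river: ρ → (29,63,-15)
river: ρ → (-15,57,41)
river: ρ → (41,25,-31)
river: ρ → (-31,37,35)
river: ρ → (35,33,-33)
river: ρ → (-33,33,35)
river: ρ → (35,37,-31)
river: ρ → (-31,25,41)
river: ρ → (41,57,-15)
river: ρ → (-15,63,29)
river: ρ → (29,53,-25)
river: ρ → (-25,47,35)
river: ρ → (35,23,-37)
river: ρ → (-37,51,21)
river: ρ → (21,75,-1)
river: ρ → (-1,75,21)
river: ρ → (21,51,-37)
ρ-cycle length = 20 (tail of 1 descent step not counted)

20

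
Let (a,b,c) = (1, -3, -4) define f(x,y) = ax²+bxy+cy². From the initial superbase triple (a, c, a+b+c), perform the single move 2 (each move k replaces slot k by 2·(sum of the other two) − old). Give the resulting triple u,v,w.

start (1,-4,-6) = (f(1,0),f(0,1),f(1,1))
replace slot 2: 2·(1+(-6)) − (-4) = -6 → (1,-6,-6)

1,-6,-6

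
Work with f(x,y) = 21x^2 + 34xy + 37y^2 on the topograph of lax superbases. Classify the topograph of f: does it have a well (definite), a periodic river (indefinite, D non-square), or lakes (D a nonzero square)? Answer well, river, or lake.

D = b²−4ac = 34² − 4·21·37 = -1952
D < 0 ⇒ definite ⇒ every region one sign ⇒ single well

well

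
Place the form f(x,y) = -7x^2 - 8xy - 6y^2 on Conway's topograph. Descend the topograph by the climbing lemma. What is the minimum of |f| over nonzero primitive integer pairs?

translate: b→-6 (≡8 mod 14), so (7,8,6)→(7,-6,5)
flip: (7,-6,5)→(5,6,7)
translate: b→-4 (≡6 mod 10), so (5,6,7)→(5,-4,6)
reduced (well bottom): (5,-4,6) with a≤c, −a<b≤a
well minimum |f| = |-5| = 5 (negative-definite)

5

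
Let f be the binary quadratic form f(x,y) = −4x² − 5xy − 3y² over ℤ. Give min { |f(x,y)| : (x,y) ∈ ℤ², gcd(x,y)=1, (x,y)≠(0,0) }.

translate: b→-3 (≡5 mod 8), so (4,5,3)→(4,-3,2)
flip: (4,-3,2)→(2,3,4)
translate: b→-1 (≡3 mod 4), so (2,3,4)→(2,-1,3)
reduced (well bottom): (2,-1,3) with a≤c, −a<b≤a
well minimum |f| = |-2| = 2 (negative-definite)

2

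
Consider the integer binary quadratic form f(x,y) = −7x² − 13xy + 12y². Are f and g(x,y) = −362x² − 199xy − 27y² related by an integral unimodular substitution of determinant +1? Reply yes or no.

D₁ = 505, D₂ = 505
river cycle of f (length 8): (12, 13, -7), (-7, 15, 10), (10, 5, -12), (-12, 19, 3), (3, 17, -18), (-18, 19, 2), (2, 21, -8), (-8, 11, 12)
river cycle of g (length 8): (2, 21, -8), (-8, 11, 12), (12, 13, -7), (-7, 15, 10), (10, 5, -12), (-12, 19, 3), (3, 17, -18), (-18, 19, 2)
cycles coincide ⇒ equivalent

yes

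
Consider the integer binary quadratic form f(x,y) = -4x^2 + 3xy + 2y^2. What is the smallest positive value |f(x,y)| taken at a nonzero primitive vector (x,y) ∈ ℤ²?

river: ρ → (2,5,-2)
river: ρ → (-2,3,4)
river: ρ → (4,5,-1)
river: ρ → (-1,5,4)
river: ρ → (4,3,-2)
river: ρ → (-2,5,2)
river: ρ → (2,3,-4)
river: ρ → (-4,5,1)
river: ρ → (1,5,-4)
river: ρ → (-4,3,2)
closes: descent 0, river 10
min |a| on river = 1

1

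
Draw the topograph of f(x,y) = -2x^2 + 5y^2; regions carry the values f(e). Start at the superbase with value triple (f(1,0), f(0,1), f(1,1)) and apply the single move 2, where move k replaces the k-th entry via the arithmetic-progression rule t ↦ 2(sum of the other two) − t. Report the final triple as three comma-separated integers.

start (-2,5,3) = (f(1,0),f(0,1),f(1,1))
replace slot 2: 2·((-2)+3) − 5 = -3 → (-2,-3,3)

-2,-3,3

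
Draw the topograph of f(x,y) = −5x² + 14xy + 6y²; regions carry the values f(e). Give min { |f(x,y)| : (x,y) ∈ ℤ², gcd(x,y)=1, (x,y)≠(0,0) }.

river: ρ → (6,10,-9)
river: ρ → (-9,8,7)
river: ρ → (7,6,-10)
river: ρ → (-10,14,3)
river: ρ → (3,16,-5)
river: ρ → (-5,14,6)
closes: descent 0, river 6
min |a| on river = 3

3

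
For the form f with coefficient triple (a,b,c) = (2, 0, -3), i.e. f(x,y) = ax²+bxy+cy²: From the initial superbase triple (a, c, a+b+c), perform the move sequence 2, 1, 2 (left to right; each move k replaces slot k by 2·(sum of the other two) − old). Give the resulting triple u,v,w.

start (2,-3,-1) = (f(1,0),f(0,1),f(1,1))
replace slot 2: 2·(2+(-1)) − (-3) = 5 → (2,5,-1)
replace slot 1: 2·(5+(-1)) − 2 = 6 → (6,5,-1)
replace slot 2: 2·(6+(-1)) − 5 = 5 → (6,5,-1)

6,5,-1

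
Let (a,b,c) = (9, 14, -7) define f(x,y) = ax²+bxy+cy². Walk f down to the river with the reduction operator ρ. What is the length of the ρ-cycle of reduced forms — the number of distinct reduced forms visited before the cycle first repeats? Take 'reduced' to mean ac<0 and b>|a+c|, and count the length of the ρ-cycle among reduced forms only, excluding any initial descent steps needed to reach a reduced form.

D = 448, ⌊√D⌋ = 21
river: ρ → (-7,14,9)
river: ρ → (9,4,-12)
river: ρ → (-12,20,1)
river: ρ → (1,20,-12)
river: ρ → (-12,4,9)
river: ρ → (9,14,-7)
ρ-cycle length = 6 (tail of 0 descent steps not counted)

6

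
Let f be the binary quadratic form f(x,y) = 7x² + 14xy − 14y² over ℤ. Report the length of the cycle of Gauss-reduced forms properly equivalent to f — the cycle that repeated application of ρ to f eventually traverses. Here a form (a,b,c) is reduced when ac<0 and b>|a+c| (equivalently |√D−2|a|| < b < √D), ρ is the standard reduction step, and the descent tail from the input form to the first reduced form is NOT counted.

D = 588, ⌊√D⌋ = 24
river: ρ → (-14,14,7)
river: ρ → (7,14,-14)
ρ-cycle length = 2 (tail of 0 descent steps not counted)

2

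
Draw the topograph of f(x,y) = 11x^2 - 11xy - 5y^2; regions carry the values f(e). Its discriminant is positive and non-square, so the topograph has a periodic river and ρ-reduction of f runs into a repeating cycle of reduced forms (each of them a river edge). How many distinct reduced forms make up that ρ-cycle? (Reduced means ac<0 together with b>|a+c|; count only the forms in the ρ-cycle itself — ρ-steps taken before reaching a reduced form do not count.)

D = 341, ⌊√D⌋ = 18
descent: ρ → (-5,11,11)  [lands on river]
river: ρ → (11,11,-5)
river: ρ → (-5,9,13)
river: ρ → (13,17,-1)
river: ρ → (-1,17,13)
river: ρ → (13,9,-5)
ρ-cycle length = 6 (tail of 1 descent step not counted)

6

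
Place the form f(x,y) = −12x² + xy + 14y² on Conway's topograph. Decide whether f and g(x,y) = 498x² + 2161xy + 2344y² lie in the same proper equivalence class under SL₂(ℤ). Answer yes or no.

D₁ = 673, D₂ = 673
river cycle of f (length 58): (-12, 25, 1), (1, 25, -12), (-12, 23, 3), (3, 25, -4), (-4, 23, 9), (9, 13, -14), (-14, 15, 8), (8, 17, -12), (-12, 7, 13), (13, 19, -6), … (48 more)
river cycle of g (length 58): (-12, 25, 1), (1, 25, -12), (-12, 23, 3), (3, 25, -4), (-4, 23, 9), (9, 13, -14), (-14, 15, 8), (8, 17, -12), (-12, 7, 13), (13, 19, -6), … (48 more)
cycles coincide ⇒ equivalent

yes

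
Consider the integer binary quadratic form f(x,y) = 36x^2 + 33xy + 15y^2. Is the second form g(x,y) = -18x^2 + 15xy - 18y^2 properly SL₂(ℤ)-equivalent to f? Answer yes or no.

D₁ = -1071, D₂ = -1071
f: flip: (36,33,15)→(15,-33,36)
f: translate: b→-3 (≡-33 mod 30), so (15,-33,36)→(15,-3,18)
f: reduced (well bottom): (15,-3,18) with a≤c, −a<b≤a
g is negative-definite; reduce −g:
−g: flip: (18,-15,18)→(18,15,18)
−g: reduced (well bottom): (18,15,18) with a≤c, −a<b≤a
flip sign back: reduced form of g is (-18,-15,-18)
reduced forms (15, -3, 18) vs (-18, -15, -18) ⇒ inequivalent

no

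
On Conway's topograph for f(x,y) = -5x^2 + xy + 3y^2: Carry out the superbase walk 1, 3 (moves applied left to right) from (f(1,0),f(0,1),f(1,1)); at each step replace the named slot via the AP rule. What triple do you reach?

start (-5,3,-1) = (f(1,0),f(0,1),f(1,1))
replace slot 1: 2·(3+(-1)) − (-5) = 9 → (9,3,-1)
replace slot 3: 2·(9+3) − (-1) = 25 → (9,3,25)

9,3,25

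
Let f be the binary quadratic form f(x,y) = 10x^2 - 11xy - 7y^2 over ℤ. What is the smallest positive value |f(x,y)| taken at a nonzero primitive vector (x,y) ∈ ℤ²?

descent: ρ → (-7,11,10)  [lands on river]
river: ρ → (10,9,-8)
river: ρ → (-8,7,11)
river: ρ → (11,15,-4)
river: ρ → (-4,17,7)
river: ρ → (7,11,-10)
river: ρ → (-10,9,8)
river: ρ → (8,7,-11)
river: ρ → (-11,15,4)
river: ρ → (4,17,-7)
closes: descent 1, river 10
min |a| on river = 4

4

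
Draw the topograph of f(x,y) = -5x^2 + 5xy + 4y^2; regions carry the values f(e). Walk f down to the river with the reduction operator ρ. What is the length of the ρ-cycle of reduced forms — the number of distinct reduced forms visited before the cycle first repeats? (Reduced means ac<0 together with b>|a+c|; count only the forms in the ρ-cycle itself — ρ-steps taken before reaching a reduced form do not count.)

D = 105, ⌊√D⌋ = 10
river: ρ → (4,3,-6)
river: ρ → (-6,9,1)
river: ρ → (1,9,-6)
river: ρ → (-6,3,4)
river: ρ → (4,5,-5)
river: ρ → (-5,5,4)
ρ-cycle length = 6 (tail of 0 descent steps not counted)

6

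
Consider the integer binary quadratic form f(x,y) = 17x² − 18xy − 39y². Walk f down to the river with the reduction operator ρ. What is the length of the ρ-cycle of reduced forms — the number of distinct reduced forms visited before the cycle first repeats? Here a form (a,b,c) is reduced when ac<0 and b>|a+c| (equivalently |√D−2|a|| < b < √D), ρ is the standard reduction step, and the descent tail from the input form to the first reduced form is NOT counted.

D = 2976, ⌊√D⌋ = 54
descent: ρ → (-39,18,17)
descent: ρ → (17,50,-7)  [lands on river]
river: ρ → (-7,48,24)
river: ρ → (24,48,-7)
river: ρ → (-7,50,17)
river: ρ → (17,52,-4)
river: ρ → (-4,52,17)
ρ-cycle length = 6 (tail of 2 descent steps not counted)

6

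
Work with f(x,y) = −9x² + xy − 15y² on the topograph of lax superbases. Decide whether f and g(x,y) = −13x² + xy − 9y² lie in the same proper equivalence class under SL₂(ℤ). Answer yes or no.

D₁ = -539, D₂ = -467
discriminants differ ⇒ not SL₂(ℤ)-equivalent

no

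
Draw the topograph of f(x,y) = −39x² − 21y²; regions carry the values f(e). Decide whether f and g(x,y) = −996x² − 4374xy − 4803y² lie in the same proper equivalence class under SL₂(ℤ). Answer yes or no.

D₁ = -3276, D₂ = -3276
f is negative-definite; reduce −f:
−f: flip: (39,0,21)→(21,0,39)
−f: reduced (well bottom): (21,0,39) with a≤c, −a<b≤a
flip sign back: reduced form of f is (-21,0,-39)
g is negative-definite; reduce −g:
−g: translate: b→390 (≡4374 mod 1992), so (996,4374,4803)→(996,390,39)
−g: flip: (996,390,39)→(39,-390,996)
−g: translate: b→0 (≡-390 mod 78), so (39,-390,996)→(39,0,21)
−g: flip: (39,0,21)→(21,0,39)
−g: reduced (well bottom): (21,0,39) with a≤c, −a<b≤a
flip sign back: reduced form of g is (-21,0,-39)
reduced forms (-21, 0, -39) vs (-21, 0, -39) ⇒ equivalent

yes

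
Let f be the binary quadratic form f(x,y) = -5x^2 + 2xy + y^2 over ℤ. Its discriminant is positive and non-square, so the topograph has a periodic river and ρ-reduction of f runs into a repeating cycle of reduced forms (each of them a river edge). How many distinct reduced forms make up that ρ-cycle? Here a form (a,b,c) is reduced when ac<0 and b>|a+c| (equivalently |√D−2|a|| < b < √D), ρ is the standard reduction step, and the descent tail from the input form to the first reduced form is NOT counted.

D = 24, ⌊√D⌋ = 4
descent: ρ → (1,4,-2)  [lands on river]
river: ρ → (-2,4,1)
ρ-cycle length = 2 (tail of 1 descent step not counted)

2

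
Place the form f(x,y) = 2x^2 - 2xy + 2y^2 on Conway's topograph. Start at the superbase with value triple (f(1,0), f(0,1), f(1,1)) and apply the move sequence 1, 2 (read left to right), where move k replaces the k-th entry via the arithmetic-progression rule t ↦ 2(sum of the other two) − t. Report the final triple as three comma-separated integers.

start (2,2,2) = (f(1,0),f(0,1),f(1,1))
replace slot 1: 2·(2+2) − 2 = 6 → (6,2,2)
replace slot 2: 2·(6+2) − 2 = 14 → (6,14,2)

6,14,2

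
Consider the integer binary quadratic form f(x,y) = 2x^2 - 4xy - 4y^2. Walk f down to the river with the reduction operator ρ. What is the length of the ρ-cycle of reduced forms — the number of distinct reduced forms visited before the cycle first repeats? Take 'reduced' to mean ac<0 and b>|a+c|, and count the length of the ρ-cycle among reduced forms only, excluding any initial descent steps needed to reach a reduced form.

D = 48, ⌊√D⌋ = 6
descent: ρ → (-4,4,2)  [lands on river]
river: ρ → (2,4,-4)
ρ-cycle length = 2 (tail of 1 descent step not counted)

2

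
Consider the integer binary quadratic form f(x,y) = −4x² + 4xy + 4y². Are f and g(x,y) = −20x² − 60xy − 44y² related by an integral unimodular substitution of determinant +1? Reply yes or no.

D₁ = 80, D₂ = 80
river cycle of f (length 2): (4, 4, -4), (-4, 4, 4)
river cycle of g (length 2): (-4, 4, 4), (4, 4, -4)
cycles coincide ⇒ equivalent

yes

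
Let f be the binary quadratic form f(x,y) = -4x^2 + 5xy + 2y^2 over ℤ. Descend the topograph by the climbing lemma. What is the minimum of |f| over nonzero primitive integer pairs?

river: ρ → (2,7,-1)
river: ρ → (-1,7,2)
river: ρ → (2,5,-4)
river: ρ → (-4,3,3)
river: ρ → (3,3,-4)
river: ρ → (-4,5,2)
closes: descent 0, river 6
min |a| on river = 1

1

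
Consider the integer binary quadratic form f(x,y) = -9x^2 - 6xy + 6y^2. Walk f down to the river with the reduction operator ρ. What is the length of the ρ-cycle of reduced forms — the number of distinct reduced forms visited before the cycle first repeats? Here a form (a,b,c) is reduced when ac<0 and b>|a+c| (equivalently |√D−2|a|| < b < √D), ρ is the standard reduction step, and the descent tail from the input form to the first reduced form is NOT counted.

D = 252, ⌊√D⌋ = 15
descent: ρ → (6,6,-9)  [lands on river]
river: ρ → (-9,12,3)
river: ρ → (3,12,-9)
river: ρ → (-9,6,6)
ρ-cycle length = 4 (tail of 1 descent step not counted)

4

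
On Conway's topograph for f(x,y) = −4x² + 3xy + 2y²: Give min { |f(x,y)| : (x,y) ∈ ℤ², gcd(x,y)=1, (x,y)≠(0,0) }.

river: ρ → (2,5,-2)
river: ρ → (-2,3,4)
river: ρ → (4,5,-1)
river: ρ → (-1,5,4)
river: ρ → (4,3,-2)
river: ρ → (-2,5,2)
river: ρ → (2,3,-4)
river: ρ → (-4,5,1)
river: ρ → (1,5,-4)
river: ρ → (-4,3,2)
closes: descent 0, river 10
min |a| on river = 1

1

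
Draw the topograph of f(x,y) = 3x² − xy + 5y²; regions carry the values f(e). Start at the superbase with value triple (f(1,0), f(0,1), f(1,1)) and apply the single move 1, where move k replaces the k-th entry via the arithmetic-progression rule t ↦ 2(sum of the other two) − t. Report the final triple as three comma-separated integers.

start (3,5,7) = (f(1,0),f(0,1),f(1,1))
replace slot 1: 2·(5+7) − 3 = 21 → (21,5,7)

21,5,7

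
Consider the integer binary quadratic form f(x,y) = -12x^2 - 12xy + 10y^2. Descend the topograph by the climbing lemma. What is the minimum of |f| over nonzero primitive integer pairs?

descent: ρ → (10,12,-12)  [lands on river]
river: ρ → (-12,12,10)
river: ρ → (10,8,-14)
river: ρ → (-14,20,4)
river: ρ → (4,20,-14)
river: ρ → (-14,8,10)
closes: descent 1, river 6
min |a| on river = 4

4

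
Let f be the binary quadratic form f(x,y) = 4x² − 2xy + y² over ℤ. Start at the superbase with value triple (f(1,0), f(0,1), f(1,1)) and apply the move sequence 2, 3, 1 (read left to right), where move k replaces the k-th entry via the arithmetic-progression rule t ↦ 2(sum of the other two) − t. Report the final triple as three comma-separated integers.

start (4,1,3) = (f(1,0),f(0,1),f(1,1))
replace slot 2: 2·(4+3) − 1 = 13 → (4,13,3)
replace slot 3: 2·(4+13) − 3 = 31 → (4,13,31)
replace slot 1: 2·(13+31) − 4 = 84 → (84,13,31)

84,13,31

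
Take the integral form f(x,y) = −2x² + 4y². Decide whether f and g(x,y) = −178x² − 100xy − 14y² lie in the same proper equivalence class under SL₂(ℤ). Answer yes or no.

D₁ = 32, D₂ = 32
river cycle of f (length 2): (-2, 4, 2), (2, 4, -2)
river cycle of g (length 2): (-2, 4, 2), (2, 4, -2)
cycles coincide ⇒ equivalent

yes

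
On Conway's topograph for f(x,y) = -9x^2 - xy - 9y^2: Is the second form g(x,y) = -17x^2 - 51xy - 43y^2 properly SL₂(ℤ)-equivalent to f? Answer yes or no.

D₁ = -323, D₂ = -323
f is negative-definite; reduce −f:
−f: reduced (well bottom): (9,1,9) with a≤c, −a<b≤a
flip sign back: reduced form of f is (-9,-1,-9)
g is negative-definite; reduce −g:
−g: translate: b→17 (≡51 mod 34), so (17,51,43)→(17,17,9)
−g: flip: (17,17,9)→(9,-17,17)
−g: translate: b→1 (≡-17 mod 18), so (9,-17,17)→(9,1,9)
−g: reduced (well bottom): (9,1,9) with a≤c, −a<b≤a
flip sign back: reduced form of g is (-9,-1,-9)
reduced forms (-9, -1, -9) vs (-9, -1, -9) ⇒ equivalent

yes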